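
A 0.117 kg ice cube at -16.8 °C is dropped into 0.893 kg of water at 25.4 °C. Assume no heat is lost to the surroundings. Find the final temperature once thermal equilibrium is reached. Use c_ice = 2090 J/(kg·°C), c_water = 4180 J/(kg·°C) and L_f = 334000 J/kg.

T_f ≈ 12.2 °C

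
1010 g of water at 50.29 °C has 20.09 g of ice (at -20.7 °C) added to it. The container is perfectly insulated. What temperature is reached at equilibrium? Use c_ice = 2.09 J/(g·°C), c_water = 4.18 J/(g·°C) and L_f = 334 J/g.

Energy balance with sensible and latent terms:
warm ice to 0 °C: 20.09·2.09·(0 − (-20.7)) = 869.15; melt ice: 20.09·334 = 6710.1; warm the meltwater: 83.98 T; water cools: 1010·4.18·(T − 50.29) = 4221.8(T − 50.29)
4305.8 T = 212314 − 7579.2 = 204735
T ≈ 47.55 °C. Since T > 0 °C, the all-ice-melts assumption holds.

T_f ≈ 47.5 °C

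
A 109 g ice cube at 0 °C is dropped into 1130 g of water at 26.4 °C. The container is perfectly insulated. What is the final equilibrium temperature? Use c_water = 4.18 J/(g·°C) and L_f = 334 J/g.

T_f ≈ 17.0 °C

Energy conservation, ΣQ = 0:
melt ice: 109×334 = 36406
  warm the meltwater: 455.62 T
  water cools: 1130×4.18×(T − 26.4) = 4723.4(T − 26.4)
5179 T = 124698 − 36406 = 88292
T ≈ 17.05 °C — above 0 °C, consistent with complete melting.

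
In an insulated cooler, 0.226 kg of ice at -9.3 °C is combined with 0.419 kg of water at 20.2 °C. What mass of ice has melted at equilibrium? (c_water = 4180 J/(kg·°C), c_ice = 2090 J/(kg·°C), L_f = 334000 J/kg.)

m_melted ≈ 0.0928 kg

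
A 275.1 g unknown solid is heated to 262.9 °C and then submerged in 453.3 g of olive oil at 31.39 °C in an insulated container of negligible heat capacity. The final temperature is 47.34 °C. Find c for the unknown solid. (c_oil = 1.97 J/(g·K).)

Taking heat into each body as positive, Σ m c ΔT = 0:
275.1·c·(47.34 − 262.9) + 453.3·1.97·(47.34 − 31.39) = 0
-59301 c = -14243
c = -14243/-59301 ≈ 0.2402 J/(g·K)

c ≈ 0.24 J/(g·K)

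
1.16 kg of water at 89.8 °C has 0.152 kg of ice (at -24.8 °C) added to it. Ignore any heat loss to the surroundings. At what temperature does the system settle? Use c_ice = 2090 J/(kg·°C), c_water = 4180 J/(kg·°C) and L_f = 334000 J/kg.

Sum of m c ΔT and latent-heat terms is zero:
ice -24.8→0 °C: 0.152×2090×24.8 = 7878.5
  fusion: m_ice L_f = 0.152×334000 = 50768
  meltwater 0→T: 0.152×4180×T = 635.36 T
  water: 4848.8(T − 89.8)
5484.2 T = 435422 − 58646 = 376776
T ≈ 68.70 °C (positive, so assuming full melt was valid).

T_f ≈ 68.7 °C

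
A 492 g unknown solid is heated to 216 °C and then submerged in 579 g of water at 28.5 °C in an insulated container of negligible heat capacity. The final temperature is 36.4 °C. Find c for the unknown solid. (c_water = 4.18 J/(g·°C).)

c ≈ 0.216 J/(g·°C)

Net heat exchanged in the isolated system is zero:
492·c·(36.4 − 216) + 579·4.18·(36.4 − 28.5) = 0
-88363 c = -19120
c = -19120/-88363 ≈ 0.2164 J/(g·°C)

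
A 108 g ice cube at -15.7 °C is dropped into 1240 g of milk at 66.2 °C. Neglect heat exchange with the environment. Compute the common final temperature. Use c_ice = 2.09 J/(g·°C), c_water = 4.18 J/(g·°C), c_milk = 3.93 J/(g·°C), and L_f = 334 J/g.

Conservation of energy gives ΣQ = 0:
warm ice to 0 °C: 108·2.09·(0 − (-15.7)) = 3543.8; melt ice: 108·334 = 36072; meltwater 0→T: 108·4.18·T = 451.44 T; milk: 4873.2(T − 66.2)
5324.6 T = 322606 − 39616 = 282990
T ≈ 53.15 °C — above 0 °C, consistent with complete melting.

T_f ≈ 53.1 °C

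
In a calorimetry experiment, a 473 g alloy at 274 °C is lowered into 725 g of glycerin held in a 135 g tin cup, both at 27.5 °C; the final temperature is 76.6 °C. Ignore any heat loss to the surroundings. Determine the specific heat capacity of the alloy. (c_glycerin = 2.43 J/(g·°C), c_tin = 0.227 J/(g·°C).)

Let T be the final temperature. ΣQ_i = 0:
473·c·(76.6 − 274) + 725·2.43·(76.6 − 27.5) + 135·0.227·(76.6 − 27.5) = 0
-93370 c = -88007
c = -88007/-93370 ≈ 0.9426 J/(g·°C)

c ≈ 0.943 J/(g·°C)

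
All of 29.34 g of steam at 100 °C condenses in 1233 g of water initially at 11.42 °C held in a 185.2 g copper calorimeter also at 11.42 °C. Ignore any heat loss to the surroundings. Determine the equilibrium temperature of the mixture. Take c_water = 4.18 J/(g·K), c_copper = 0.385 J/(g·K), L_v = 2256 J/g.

Sum of m c ΔT and latent-heat terms is zero:
steam→water at 100 °C releases m L_v = 29.34·2256 = 66191; condensed water 100 °C→T: 122.64(T − 100); water warms: 1233·4.18·(T − 11.42) = 5153.9(T − 11.42); copper cup: 185.2·0.385·(T − 11.42) = 71.3(T − 11.42)
5347.9 T = 66191 + 12264 + 59672 = 138127
T ≈ 25.83 °C — below 100 °C, confirming all the steam condensed.

T_f ≈ 25.8 °C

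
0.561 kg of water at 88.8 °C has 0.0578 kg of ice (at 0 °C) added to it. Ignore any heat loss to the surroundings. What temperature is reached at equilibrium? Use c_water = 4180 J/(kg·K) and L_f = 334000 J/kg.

Let T be the final temperature. ΣQ_i = 0:
melt ice: 0.0578×334000 = 19305; meltwater 0→T: 0.0578×4180×T = 241.6 T; water: 2345(T − 88.8)
2586.6 T = 208234 − 19305 = 188929
T ≈ 73.04 °C — above 0 °C, consistent with complete melting.

T_f ≈ 73.0 °C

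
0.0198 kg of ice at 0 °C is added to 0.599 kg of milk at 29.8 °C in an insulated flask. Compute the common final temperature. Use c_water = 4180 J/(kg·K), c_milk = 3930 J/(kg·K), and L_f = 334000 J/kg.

T_f ≈ 26.1 °C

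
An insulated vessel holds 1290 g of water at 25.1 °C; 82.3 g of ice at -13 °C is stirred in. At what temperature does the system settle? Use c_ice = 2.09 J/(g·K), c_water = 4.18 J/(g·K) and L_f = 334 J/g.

Let T be the final temperature. ΣQ_i = 0:
warm ice to 0 °C: 82.3×2.09×(0 − (-13)) = 2236.1
  fusion: m_ice L_f = 82.3×334 = 27488
  meltwater 0→T: 82.3×4.18×T = 344.01 T
  water cools: 1290×4.18×(T − 25.1) = 5392.2(T − 25.1)
5736.2 T = 135344 − 29724 = 105620
T ≈ 18.41 °C (positive, so assuming full melt was valid).

T_f ≈ 18.4 °C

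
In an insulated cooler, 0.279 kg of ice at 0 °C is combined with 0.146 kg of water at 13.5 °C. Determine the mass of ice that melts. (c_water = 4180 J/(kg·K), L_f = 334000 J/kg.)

Cooling the water to 0 °C releases 0.146×4180×13.5 = 8238.8 J.
Melting all 0.279 kg of ice would need 0.279×334000 = 93186 J.
Since 8238.8 < 93186 J, not all the ice melts; equilibrium is at 0 °C.
m_melted×334000 = 8238.8  ⇒  m_melted ≈ 0.02467 kg.

m_melted ≈ 0.0247 kg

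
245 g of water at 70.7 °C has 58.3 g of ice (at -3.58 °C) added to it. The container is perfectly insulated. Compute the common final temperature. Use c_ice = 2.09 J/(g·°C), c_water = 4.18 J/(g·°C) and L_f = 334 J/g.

T_f ≈ 41.4 °C

Setting the total heat transfer to zero:
ice -3.58→0 °C: 58.3×2.09×3.58 = 436.21
  melt ice: 58.3×334 = 19472
  meltwater 0→T: 58.3×4.18×T = 243.69 T
  water cools: 245×4.18×(T − 70.7) = 1024.1(T − 70.7)
1267.8 T = 72404 − 19908 = 52495
T ≈ 41.41 °C. Since T > 0 °C, the all-ice-melts assumption holds.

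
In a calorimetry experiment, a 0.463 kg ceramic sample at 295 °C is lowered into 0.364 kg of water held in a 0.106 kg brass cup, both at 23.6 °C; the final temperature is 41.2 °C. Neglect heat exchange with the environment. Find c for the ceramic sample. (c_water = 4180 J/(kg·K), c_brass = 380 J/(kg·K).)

c ≈ 234 J/(kg·K)

Energy conservation, ΣQ = 0:
0.463·c·(41.2 − 295) + 0.364·4180·(41.2 − 23.6) + 0.106·380·(41.2 − 23.6) = 0
-117.51 c = -27488
c = -27488/-117.51 ≈ 233.9 J/(kg·K)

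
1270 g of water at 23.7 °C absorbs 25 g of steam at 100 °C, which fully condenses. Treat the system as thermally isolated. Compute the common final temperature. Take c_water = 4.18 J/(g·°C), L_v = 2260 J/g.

T_f ≈ 35.6 °C

Let T be the final temperature. ΣQ_i = 0:
steam→water at 100 °C releases m L_v = 25×2260 = 56500; condensed water 100 °C→T: 104.5(T − 100); original water: 5308.6(T − 23.7)
5413.1 T = 56500 + 10450 + 125814 = 192764
T ≈ 35.61 °C, under the boiling point, so the assumption holds.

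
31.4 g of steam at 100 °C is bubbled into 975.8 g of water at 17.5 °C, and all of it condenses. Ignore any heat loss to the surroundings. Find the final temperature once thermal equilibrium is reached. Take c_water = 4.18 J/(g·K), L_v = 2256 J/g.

T_f ≈ 36.9 °C

Let T be the final temperature. ΣQ_i = 0:
steam→water at 100 °C releases m L_v = 31.4×2256 = 70838
  condensed water 100 °C→T: 131.25(T − 100)
  water warms: 975.8×4.18×(T − 17.5) = 4078.8(T − 17.5)
4210.1 T = 70838 + 13125 + 71380 = 155343
T ≈ 36.90 °C, under the boiling point, so the assumption holds.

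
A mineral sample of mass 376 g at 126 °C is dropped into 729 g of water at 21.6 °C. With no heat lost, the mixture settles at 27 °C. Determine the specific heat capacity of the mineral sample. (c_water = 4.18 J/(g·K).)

m_s c (T_s − T_f) = m_water c_water (T_f − T_0):
376·c·(126 − 27) = 729·4.18·(27 − 21.6)
37224 c = 16455  ⇒  c ≈ 0.4421 J/(g·K)

c ≈ 0.442 J/(g·K)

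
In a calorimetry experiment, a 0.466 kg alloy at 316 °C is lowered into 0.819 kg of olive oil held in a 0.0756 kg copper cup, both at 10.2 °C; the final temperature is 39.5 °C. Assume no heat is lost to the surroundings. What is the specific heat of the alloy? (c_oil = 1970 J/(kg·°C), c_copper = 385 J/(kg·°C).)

c ≈ 374 J/(kg·°C)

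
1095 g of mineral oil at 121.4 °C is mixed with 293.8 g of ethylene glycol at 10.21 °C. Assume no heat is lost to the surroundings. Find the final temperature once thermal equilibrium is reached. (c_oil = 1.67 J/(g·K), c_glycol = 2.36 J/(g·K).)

T_f ≈ 90.8 °C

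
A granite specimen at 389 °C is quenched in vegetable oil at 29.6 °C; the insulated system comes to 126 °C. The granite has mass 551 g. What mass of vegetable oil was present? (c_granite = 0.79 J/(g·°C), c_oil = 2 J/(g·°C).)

m ≈ 594 g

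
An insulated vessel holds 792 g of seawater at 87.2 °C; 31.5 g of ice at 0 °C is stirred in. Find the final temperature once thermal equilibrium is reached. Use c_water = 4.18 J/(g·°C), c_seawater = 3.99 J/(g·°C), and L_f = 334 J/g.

Conservation of energy gives ΣQ = 0:
melt ice: 31.5×334 = 10521
  meltwater 0→T: 31.5×4.18×T = 131.67 T
  seawater cools: 792×3.99×(T − 87.2) = 3160.1(T − 87.2)
3291.8 T = 275559 − 10521 = 265038
T ≈ 80.52 °C. Since T > 0 °C, the all-ice-melts assumption holds.

T_f ≈ 80.5 °C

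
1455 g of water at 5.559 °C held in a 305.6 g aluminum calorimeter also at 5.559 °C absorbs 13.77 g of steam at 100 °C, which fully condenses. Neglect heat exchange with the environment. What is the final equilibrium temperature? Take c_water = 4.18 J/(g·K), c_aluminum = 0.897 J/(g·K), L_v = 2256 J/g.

Let T be the final temperature. ΣQ_i = 0:
condense steam: −13.77·2256 = −31065
  condensate cools 100→T: 13.77·4.18·(T − 100) = 57.56(T − 100)
  water warms: 1455·4.18·(T − 5.559) = 6081.9(T − 5.559)
  aluminum cup: 305.6·0.897·(T − 5.559) = 274.12(T − 5.559)
6413.6 T = 31065 + 5755.9 + 35333 = 72154
T ≈ 11.25 °C, under the boiling point, so the assumption holds.

T_f ≈ 11.3 °C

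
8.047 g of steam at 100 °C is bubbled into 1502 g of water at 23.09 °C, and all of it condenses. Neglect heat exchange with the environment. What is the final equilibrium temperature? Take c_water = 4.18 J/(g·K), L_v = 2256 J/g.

Energy balance with sensible and latent terms:
steam→water at 100 °C releases m L_v = 8.047·2256 = 18154
  condensate cools 100→T: 8.047·4.18·(T − 100) = 33.64(T − 100)
  water warms: 1502·4.18·(T − 23.09) = 6278.4(T − 23.09)
6312 T = 18154 + 3363.6 + 144967 = 166485
T ≈ 26.38 °C, under the boiling point, so the assumption holds.

T_f ≈ 26.4 °C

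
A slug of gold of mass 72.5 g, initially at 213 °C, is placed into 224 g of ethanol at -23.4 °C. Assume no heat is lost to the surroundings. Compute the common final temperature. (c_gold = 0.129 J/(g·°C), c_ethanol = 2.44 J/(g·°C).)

Taking heat into each body as positive, Σ m c ΔT = 0:
72.5×0.129×(T − 213) + 224×2.44×(T − (-23.4)) = 0
(9.353 + 546.56) T = 9.353×213 + 546.56×(-23.4)
T = -10797 / 555.91 = -19.4 °C

T_f ≈ -19.4 °C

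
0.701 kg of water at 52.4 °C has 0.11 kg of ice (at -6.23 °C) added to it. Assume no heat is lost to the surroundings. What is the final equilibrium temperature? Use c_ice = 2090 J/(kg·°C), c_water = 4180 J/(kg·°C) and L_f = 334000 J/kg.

T_f ≈ 34.0 °C

Taking heat into each body as positive, Σ m c ΔT = 0:
ice -6.23→0 °C: 0.11×2090×6.23 = 1432.3; melt ice: 0.11×334000 = 36740; warm the meltwater: 459.8 T; water: 2930.2(T − 52.4)
3390 T = 153541 − 38172 = 115369
T ≈ 34.03 °C — above 0 °C, consistent with complete melting.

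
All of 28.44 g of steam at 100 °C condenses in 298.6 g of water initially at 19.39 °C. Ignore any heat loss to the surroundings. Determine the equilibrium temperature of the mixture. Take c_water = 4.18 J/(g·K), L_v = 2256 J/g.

Energy balance with sensible and latent terms:
condense steam: −28.44×2256 = −64161; condensate cools 100→T: 28.44×4.18×(T − 100) = 118.88(T − 100); water warms: 298.6×4.18×(T − 19.39) = 1248.1(T − 19.39)
1367 T = 64161 + 11888 + 24202 = 100250
T ≈ 73.33 °C — below 100 °C, confirming all the steam condensed.

T_f ≈ 73.3 °C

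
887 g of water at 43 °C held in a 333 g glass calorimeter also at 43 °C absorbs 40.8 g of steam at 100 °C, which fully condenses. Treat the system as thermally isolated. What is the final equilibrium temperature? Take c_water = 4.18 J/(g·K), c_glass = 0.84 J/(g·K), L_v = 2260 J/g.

Setting the total heat transfer to zero:
steam→water at 100 °C releases m L_v = 40.8×2260 = 92208; condensate cools 100→T: 40.8×4.18×(T − 100) = 170.54(T − 100); original water: 3707.7(T − 43); glass cup: 333×0.84×(T − 43) = 279.72(T − 43)
4157.9 T = 92208 + 17054 + 171457 = 280720
T ≈ 67.51 °C — below 100 °C, confirming all the steam condensed.

T_f ≈ 67.5 °C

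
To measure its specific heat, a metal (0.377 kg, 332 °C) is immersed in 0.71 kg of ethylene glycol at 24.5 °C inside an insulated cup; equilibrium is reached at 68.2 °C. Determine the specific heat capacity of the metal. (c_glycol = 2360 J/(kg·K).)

c ≈ 736 J/(kg·K)

Conservation of energy gives ΣQ = 0:
0.377·c·(68.2 − 332) + 0.71·2360·(68.2 − 24.5) = 0
-99.45 c = -73224
c = -73224/-99.45 ≈ 736.3 J/(kg·K)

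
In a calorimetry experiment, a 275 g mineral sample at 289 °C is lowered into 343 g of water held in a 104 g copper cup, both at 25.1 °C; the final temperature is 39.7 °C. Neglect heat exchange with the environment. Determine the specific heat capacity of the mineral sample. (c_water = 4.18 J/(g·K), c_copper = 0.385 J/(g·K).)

c ≈ 0.314 J/(g·K)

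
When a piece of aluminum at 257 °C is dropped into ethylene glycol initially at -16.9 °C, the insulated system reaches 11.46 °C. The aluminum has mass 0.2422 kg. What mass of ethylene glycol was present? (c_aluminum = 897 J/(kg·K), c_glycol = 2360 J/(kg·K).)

m ≈ 0.797 kg

Setting the total heat transfer to zero:
0.2422×897×(11.46 − 257) + m×2360×(11.46 − (-16.9)) = 0
66930 m = 53344
m = 53344/66930 ≈ 0.797 kg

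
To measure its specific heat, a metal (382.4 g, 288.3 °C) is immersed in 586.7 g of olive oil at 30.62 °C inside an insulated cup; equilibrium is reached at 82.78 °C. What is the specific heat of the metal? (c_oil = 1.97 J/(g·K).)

m_s c (T_s − T_f) = m_oil c_oil (T_f − T_0):
382.4×c×(288.3 − 82.78) = 586.7×1.97×(82.78 − 30.62)
78591 c = 60286  ⇒  c ≈ 0.7671 J/(g·K)

c ≈ 0.767 J/(g·K)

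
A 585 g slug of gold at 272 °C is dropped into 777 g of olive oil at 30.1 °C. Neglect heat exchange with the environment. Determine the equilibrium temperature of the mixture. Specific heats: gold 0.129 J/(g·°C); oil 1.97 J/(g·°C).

Let T be the final temperature. ΣQ_i = 0:
585·0.129·(T − 272) + 777·1.97·(T − 30.1) = 0
(75.47 + 1530.7) T = 75.47·272 + 1530.7·30.1
T = 66600/1606.2 ≈ 41.47 °C

T_f ≈ 41.5 °C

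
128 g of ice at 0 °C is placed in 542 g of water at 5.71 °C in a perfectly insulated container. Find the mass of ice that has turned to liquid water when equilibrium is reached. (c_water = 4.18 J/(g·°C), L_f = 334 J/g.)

m_melted ≈ 38.7 g

Heat available from the water dropping to 0 °C: 542·4.18·5.71 = 12936 J.
Fully melting the ice requires m_ice L_f = 128·334 = 42752 J.
Since 12936 < 42752 J, not all the ice melts; equilibrium is at 0 °C.
m_melt = 12936 / L_f = 38.73 g.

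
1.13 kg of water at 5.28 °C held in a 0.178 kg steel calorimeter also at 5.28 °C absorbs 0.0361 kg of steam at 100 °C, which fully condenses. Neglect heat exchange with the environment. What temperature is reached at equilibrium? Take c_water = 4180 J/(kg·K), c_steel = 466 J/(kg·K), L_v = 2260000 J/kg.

Sum of m c ΔT and latent-heat terms is zero:
steam→water at 100 °C releases m L_v = 0.0361·2260000 = 81586; condensate cools 100→T: 0.0361·4180·(T − 100) = 150.9(T − 100); water warms: 1.13·4180·(T − 5.28) = 4723.4(T − 5.28); cup: 82.95(T − 5.28)
4957.2 T = 81586 + 15090 + 25378 = 122053
T ≈ 24.62 °C, under the boiling point, so the assumption holds.

T_f ≈ 24.6 °C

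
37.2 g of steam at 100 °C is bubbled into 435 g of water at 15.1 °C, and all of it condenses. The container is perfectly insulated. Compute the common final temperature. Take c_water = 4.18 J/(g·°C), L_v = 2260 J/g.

T_f ≈ 64.4 °C

Sum of m c ΔT and latent-heat terms is zero:
steam→water at 100 °C releases m L_v = 37.2·2260 = 84072; condensed water 100 °C→T: 155.5(T − 100); original water: 1818.3(T − 15.1)
1973.8 T = 84072 + 15550 + 27456 = 127078
T ≈ 64.38 °C — below 100 °C, confirming all the steam condensed.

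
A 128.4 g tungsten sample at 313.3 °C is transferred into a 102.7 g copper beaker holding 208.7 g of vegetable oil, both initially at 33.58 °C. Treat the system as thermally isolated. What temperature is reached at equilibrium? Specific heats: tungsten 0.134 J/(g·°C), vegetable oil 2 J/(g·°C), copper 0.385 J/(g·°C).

Energy conservation, ΣQ = 0:
128.4*0.134*(T − 313.3) + 208.7*2*(T − 33.58) + 102.7*0.385*(T − 33.58) = 0
17.21(T − 313.3) + 417.4(T − 33.58) + 39.54(T − 33.58) = 0
474.15 T = 20735
T ≈ 43.73 °C

T_f ≈ 43.7 °C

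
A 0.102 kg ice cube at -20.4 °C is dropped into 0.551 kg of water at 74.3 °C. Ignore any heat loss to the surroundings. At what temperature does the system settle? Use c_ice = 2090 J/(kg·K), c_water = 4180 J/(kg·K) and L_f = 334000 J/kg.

Energy balance with sensible and latent terms:
ice -20.4→0 °C: 0.102·2090·20.4 = 4348.9
  melt ice: 0.102·334000 = 34068
  warm the meltwater: 426.36 T
  water cools: 0.551·4180·(T − 74.3) = 2303.2(T − 74.3)
2729.5 T = 171126 − 38417 = 132709
T ≈ 48.62 °C — above 0 °C, consistent with complete melting.

T_f ≈ 48.6 °C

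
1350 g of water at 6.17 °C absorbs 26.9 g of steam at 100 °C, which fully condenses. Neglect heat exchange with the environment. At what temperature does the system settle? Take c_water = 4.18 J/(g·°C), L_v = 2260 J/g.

T_f ≈ 18.6 °C

Taking heat into each body as positive, Σ m c ΔT = 0:
steam→water at 100 °C releases m L_v = 26.9·2260 = 60794; condensate cools 100→T: 26.9·4.18·(T − 100) = 112.44(T − 100); original water: 5643(T − 6.17)
5755.4 T = 60794 + 11244 + 34817 = 106856
T ≈ 18.57 °C (< 100 °C, so full condensation is consistent).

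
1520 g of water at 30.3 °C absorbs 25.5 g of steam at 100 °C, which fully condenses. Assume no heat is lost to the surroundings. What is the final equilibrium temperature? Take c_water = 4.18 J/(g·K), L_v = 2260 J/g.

T_f ≈ 40.4 °C

Conservation of energy gives ΣQ = 0:
latent heat released on condensation: 25.5×2260 = 57630
  condensate cools 100→T: 25.5×4.18×(T − 100) = 106.59(T − 100)
  water warms: 1520×4.18×(T − 30.3) = 6353.6(T − 30.3)
6460.2 T = 57630 + 10659 + 192514 = 260803
T ≈ 40.37 °C — below 100 °C, confirming all the steam condensed.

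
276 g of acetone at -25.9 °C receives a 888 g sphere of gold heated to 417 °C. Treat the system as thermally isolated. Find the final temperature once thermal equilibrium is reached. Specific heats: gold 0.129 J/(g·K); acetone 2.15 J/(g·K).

T_f ≈ 45.8 °C

Heat gained plus heat lost sum to zero:
888×0.129×(T − 417) + 276×2.15×(T − (-25.9)) = 0
114.55(T − 417) + 593.4(T − (-25.9)) = 0
707.95 T = 32399
T = 32399/707.95 ≈ 45.76 °C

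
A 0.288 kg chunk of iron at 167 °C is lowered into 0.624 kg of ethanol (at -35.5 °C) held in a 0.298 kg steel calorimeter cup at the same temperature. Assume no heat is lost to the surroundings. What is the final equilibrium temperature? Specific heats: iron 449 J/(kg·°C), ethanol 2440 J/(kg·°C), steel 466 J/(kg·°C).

T_f ≈ -20.9 °C

Energy conservation, ΣQ = 0:
0.288*449*(T − 167) + 0.624*2440*(T − (-35.5)) + 0.298*466*(T − (-35.5)) = 0
129.31(T − 167) + 1522.6(T − (-35.5)) + 138.87(T − (-35.5)) = 0
1790.7 T = -37386
T = -37386/1790.7 ≈ -20.88 °C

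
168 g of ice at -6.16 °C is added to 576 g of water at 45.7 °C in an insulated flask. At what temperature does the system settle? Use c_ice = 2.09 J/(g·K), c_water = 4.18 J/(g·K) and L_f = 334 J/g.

Conservation of energy gives ΣQ = 0:
ice -6.16→0 °C: 168·2.09·6.16 = 2162.9
  latent heat to melt: 168·334 = 56112
  meltwater 0→T: 168·4.18·T = 702.24 T
  water cools: 576·4.18·(T − 45.7) = 2407.7(T − 45.7)
3109.9 T = 110031 − 58275 = 51756
T ≈ 16.64 °C — above 0 °C, consistent with complete melting.

T_f ≈ 16.6 °C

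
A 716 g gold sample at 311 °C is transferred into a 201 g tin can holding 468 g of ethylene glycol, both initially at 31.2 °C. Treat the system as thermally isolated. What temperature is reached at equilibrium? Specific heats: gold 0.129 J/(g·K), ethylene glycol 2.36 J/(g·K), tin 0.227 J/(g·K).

T_f ≈ 52.0 °C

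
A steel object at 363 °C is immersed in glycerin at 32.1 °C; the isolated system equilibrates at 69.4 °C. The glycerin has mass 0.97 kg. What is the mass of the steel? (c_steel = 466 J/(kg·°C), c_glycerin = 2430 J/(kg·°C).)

m ≈ 0.643 kg

Heat lost by the steel = heat gained by the glycerin:
m·466·(363 − 69.4) = 0.97·2430·(69.4 − 32.1)
136818 m = 87920  ⇒  m ≈ 0.6426 kg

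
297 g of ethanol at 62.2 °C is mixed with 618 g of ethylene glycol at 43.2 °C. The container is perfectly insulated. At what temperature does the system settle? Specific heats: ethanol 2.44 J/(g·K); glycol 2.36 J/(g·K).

T_f ≈ 49.5 °C

T_f = Σ m_i c_i T_i / Σ m_i c_i:
T_f = (724.68*62.2 + 1458.5*43.2) / (724.68 + 1458.5)
    = 108081 / 2183.2 ≈ 49.51 °C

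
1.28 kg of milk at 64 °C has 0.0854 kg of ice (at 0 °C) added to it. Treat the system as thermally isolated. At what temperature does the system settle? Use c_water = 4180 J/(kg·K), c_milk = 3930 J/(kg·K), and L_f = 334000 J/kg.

T_f ≈ 54.5 °C

Heat gained plus heat lost sum to zero:
melt ice: 0.0854·334000 = 28524
  meltwater 0→T: 0.0854·4180·T = 356.97 T
  milk cools: 1.28·3930·(T − 64) = 5030.4(T − 64)
5387.4 T = 321946 − 28524 = 293422
T ≈ 54.46 °C. Since T > 0 °C, the all-ice-melts assumption holds.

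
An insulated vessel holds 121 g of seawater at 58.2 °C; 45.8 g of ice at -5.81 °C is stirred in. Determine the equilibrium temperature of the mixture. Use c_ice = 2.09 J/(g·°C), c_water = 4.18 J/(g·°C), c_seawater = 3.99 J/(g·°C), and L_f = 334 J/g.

T_f ≈ 18.2 °C

Net heat exchanged in the isolated system is zero:
ice -5.81→0 °C: 45.8·2.09·5.81 = 556.14; melt ice: 45.8·334 = 15297; warm the meltwater: 191.44 T; seawater: 482.79(T − 58.2)
674.23 T = 28098 − 15853 = 12245
T ≈ 18.16 °C. Since T > 0 °C, the all-ice-melts assumption holds.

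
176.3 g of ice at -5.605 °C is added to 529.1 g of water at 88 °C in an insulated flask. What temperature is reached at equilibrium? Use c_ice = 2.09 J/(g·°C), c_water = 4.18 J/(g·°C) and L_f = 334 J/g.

Energy conservation, ΣQ = 0:
ice -5.605→0 °C: 176.3·2.09·5.605 = 2065.3; latent heat to melt: 176.3·334 = 58884; meltwater 0→T: 176.3·4.18·T = 736.93 T; water: 2211.6(T − 88)
2948.6 T = 194624 − 60949 = 133675
T ≈ 45.34 °C. Since T > 0 °C, the all-ice-melts assumption holds.

T_f ≈ 45.3 °C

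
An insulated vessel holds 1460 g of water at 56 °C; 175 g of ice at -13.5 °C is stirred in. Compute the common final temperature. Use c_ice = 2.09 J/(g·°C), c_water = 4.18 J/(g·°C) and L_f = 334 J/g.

Energy conservation, ΣQ = 0:
ice -13.5→0 °C: 175×2.09×13.5 = 4937.6; latent heat to melt: 175×334 = 58450; meltwater 0→T: 175×4.18×T = 731.5 T; water: 6102.8(T − 56)
6834.3 T = 341757 − 63388 = 278369
T ≈ 40.73 °C — above 0 °C, consistent with complete melting.

T_f ≈ 40.7 °C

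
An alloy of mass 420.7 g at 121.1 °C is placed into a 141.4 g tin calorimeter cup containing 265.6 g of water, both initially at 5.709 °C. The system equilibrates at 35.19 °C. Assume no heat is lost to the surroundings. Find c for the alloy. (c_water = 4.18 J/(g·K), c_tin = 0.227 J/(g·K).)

Net heat exchanged in the isolated system is zero:
420.7·c·(35.19 − 121.1) + 265.6·4.18·(35.19 − 5.709) + 141.4·0.227·(35.19 − 5.709) = 0
-36142 c = -33676
c = -33676/-36142 ≈ 0.9318 J/(g·K)

c ≈ 0.932 J/(g·K)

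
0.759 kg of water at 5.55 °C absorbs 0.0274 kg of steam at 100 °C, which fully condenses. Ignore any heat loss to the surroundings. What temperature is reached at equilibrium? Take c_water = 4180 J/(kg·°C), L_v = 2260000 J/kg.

T_f ≈ 27.7 °C

Heat gained plus heat lost sum to zero:
condense steam: −0.0274×2260000 = −61924; condensate cools 100→T: 0.0274×4180×(T − 100) = 114.53(T − 100); original water: 3172.6(T − 5.55)
3287.2 T = 61924 + 11453 + 17608 = 90985
T ≈ 27.68 °C (< 100 °C, so full condensation is consistent).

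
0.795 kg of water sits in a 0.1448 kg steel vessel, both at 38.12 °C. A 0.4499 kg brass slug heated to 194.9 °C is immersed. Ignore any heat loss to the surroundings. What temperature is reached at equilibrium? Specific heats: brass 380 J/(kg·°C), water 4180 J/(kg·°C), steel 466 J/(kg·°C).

T_f ≈ 45.6 °C

Taking heat into each body as positive, Σ m c ΔT = 0:
0.4499·380·(T − 194.9) + 0.795·4180·(T − 38.12) + 0.1448·466·(T − 38.12) = 0
170.96(T − 194.9) + 3323.1(T − 38.12) + 67.48(T − 38.12) = 0
3561.5 T = 162569
T ≈ 45.65 °C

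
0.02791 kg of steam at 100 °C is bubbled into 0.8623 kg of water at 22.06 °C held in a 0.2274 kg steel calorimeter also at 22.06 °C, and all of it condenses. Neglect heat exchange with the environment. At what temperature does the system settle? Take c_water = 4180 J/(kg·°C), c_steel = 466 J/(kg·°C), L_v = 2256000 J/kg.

T_f ≈ 40.9 °C

Taking heat into each body as positive, Σ m c ΔT = 0:
steam→water at 100 °C releases m L_v = 0.02791×2256000 = 62965
  condensate cools 100→T: 0.02791×4180×(T − 100) = 116.66(T − 100)
  water warms: 0.8623×4180×(T − 22.06) = 3604.4(T − 22.06)
  steel cup: 0.2274×466×(T − 22.06) = 105.97(T − 22.06)
3827 T = 62965 + 11666 + 81851 = 156482
T ≈ 40.89 °C — below 100 °C, confirming all the steam condensed.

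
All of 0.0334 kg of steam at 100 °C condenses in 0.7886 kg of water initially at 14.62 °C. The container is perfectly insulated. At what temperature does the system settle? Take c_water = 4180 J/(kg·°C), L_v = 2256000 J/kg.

T_f ≈ 40.0 °C

Energy conservation, ΣQ = 0:
condense steam: −0.0334×2256000 = −75350; condensate cools 100→T: 0.0334×4180×(T − 100) = 139.61(T − 100); water warms: 0.7886×4180×(T − 14.62) = 3296.3(T − 14.62)
3436 T = 75350 + 13961 + 48193 = 137504
T ≈ 40.02 °C — below 100 °C, confirming all the steam condensed.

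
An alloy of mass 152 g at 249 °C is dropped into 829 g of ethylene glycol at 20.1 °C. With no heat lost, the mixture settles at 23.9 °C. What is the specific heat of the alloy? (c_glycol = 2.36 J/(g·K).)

c ≈ 0.217 J/(g·K)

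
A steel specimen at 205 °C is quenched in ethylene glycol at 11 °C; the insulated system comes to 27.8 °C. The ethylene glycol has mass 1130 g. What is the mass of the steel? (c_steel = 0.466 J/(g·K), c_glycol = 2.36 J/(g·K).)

m ≈ 543 g

Heat lost by the steel = heat gained by the glycol:
m×0.466×(205 − 27.8) = 1130×2.36×(27.8 − 11)
82.58 m = 44802  ⇒  m ≈ 542.6 g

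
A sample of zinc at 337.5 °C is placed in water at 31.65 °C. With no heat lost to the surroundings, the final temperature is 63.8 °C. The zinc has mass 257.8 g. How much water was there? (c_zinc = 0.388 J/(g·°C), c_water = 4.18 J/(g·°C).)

m ≈ 204 g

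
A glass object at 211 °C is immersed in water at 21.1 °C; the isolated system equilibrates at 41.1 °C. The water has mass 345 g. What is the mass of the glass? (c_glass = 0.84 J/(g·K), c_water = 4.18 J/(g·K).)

m ≈ 202 g

Heat lost by the glass = heat gained by the water:
m·0.84·(211 − 41.1) = 345·4.18·(41.1 − 21.1)
142.72 m = 28842  ⇒  m ≈ 202.1 g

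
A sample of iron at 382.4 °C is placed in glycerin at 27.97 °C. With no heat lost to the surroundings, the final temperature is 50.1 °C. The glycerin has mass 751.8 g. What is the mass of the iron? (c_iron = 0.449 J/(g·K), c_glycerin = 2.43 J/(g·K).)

m ≈ 271 g

Let T be the final temperature. ΣQ_i = 0:
m×0.449×(50.1 − 382.4) + 751.8×2.43×(50.1 − 27.97) = 0
-149.2 m = -40429
m = -40429/-149.2 ≈ 271 g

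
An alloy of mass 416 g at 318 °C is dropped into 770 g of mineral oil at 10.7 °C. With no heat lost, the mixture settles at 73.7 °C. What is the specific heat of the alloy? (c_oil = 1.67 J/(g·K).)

c ≈ 0.797 J/(g·K)

m_s c (T_s − T_f) = m_oil c_oil (T_f − T_0):
416·c·(318 − 73.7) = 770·1.67·(73.7 − 10.7)
101629 c = 81012  ⇒  c ≈ 0.7971 J/(g·K)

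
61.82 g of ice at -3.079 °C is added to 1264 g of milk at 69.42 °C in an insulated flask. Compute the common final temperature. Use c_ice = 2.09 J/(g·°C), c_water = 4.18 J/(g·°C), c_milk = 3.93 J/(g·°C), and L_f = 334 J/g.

Taking heat into each body as positive, Σ m c ΔT = 0:
warm ice to 0 °C: 61.82×2.09×(0 − (-3.079)) = 397.82; melt ice: 61.82×334 = 20648; warm the meltwater: 258.41 T; milk cools: 1264×3.93×(T − 69.42) = 4967.5(T − 69.42)
5225.9 T = 344845 − 21046 = 323800
T ≈ 61.96 °C. Since T > 0 °C, the all-ice-melts assumption holds.

T_f ≈ 62.0 °C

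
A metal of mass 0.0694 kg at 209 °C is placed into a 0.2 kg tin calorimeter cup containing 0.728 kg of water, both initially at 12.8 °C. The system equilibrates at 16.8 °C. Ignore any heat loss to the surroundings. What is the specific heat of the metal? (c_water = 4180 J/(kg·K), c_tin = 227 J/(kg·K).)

Energy conservation, ΣQ = 0:
0.0694×c×(16.8 − 209) + 0.728×4180×(16.8 − 12.8) + 0.2×227×(16.8 − 12.8) = 0
-13.34 c = -12354
c = -12354/-13.34 ≈ 926.2 J/(kg·K)

c ≈ 926 J/(kg·K)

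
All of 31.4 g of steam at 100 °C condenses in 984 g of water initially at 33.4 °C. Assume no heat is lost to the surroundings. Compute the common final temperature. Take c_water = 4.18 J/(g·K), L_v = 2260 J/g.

Energy conservation, ΣQ = 0:
latent heat released on condensation: 31.4×2260 = 70964; condensed water 100 °C→T: 131.25(T − 100); water warms: 984×4.18×(T − 33.4) = 4113.1(T − 33.4)
4244.4 T = 70964 + 13125 + 137378 = 221467
T ≈ 52.18 °C (< 100 °C, so full condensation is consistent).

T_f ≈ 52.2 °C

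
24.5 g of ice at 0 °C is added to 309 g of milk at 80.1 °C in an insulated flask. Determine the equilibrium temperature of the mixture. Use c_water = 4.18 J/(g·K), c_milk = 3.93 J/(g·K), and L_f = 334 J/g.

Let T be the final temperature. ΣQ_i = 0:
fusion: m_ice L_f = 24.5·334 = 8183
  meltwater 0→T: 24.5·4.18·T = 102.41 T
  milk: 1214.4(T − 80.1)
1316.8 T = 97271 − 8183 = 89088
T ≈ 67.66 °C — above 0 °C, consistent with complete melting.

T_f ≈ 67.7 °C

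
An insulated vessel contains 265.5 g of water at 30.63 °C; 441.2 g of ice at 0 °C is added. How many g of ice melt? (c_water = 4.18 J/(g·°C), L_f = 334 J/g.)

m_melted ≈ 102 g

Cooling the water to 0 °C releases 265.5·4.18·30.63 = 33993 J.
To melt every bit of ice: 441.2·334 = 147361 J.
Since 33993 < 147361 J, not all the ice melts; equilibrium is at 0 °C.
m_melted·334 = 33993  ⇒  m_melted ≈ 101.8 g.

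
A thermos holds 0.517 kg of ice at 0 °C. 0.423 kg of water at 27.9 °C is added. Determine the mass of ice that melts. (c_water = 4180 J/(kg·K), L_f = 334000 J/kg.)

Heat available from the water dropping to 0 °C: 0.423×4180×27.9 = 49331 J.
To melt every bit of ice: 0.517×334000 = 172678 J.
That's not enough to melt it all — equilibrium is at 0 °C with ice remaining.
m_melted×334000 = 49331  ⇒  m_melted ≈ 0.1477 kg.

m_melted ≈ 0.148 kg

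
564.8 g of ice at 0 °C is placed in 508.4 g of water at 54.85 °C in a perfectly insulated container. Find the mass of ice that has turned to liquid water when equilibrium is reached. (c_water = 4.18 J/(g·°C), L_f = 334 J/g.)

m_melted ≈ 349 g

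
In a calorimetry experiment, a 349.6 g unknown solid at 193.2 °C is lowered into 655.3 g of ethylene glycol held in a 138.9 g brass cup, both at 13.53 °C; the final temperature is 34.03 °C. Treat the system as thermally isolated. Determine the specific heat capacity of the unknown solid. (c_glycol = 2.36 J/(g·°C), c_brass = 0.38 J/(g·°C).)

Heat gained plus heat lost sum to zero:
349.6×c×(34.03 − 193.2) + 655.3×2.36×(34.03 − 13.53) + 138.9×0.38×(34.03 − 13.53) = 0
-55646 c = -32785
c = -32785/-55646 ≈ 0.5892 J/(g·°C)

c ≈ 0.589 J/(g·°C)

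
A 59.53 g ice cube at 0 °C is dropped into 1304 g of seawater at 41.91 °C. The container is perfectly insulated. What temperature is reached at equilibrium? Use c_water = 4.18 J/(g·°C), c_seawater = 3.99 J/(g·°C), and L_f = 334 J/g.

Net heat exchanged in the isolated system is zero:
melt ice: 59.53·334 = 19883
  warm the meltwater: 248.84 T
  seawater cools: 1304·3.99·(T − 41.91) = 5203(T − 41.91)
5451.8 T = 218056 − 19883 = 198173
T ≈ 36.35 °C. Since T > 0 °C, the all-ice-melts assumption holds.

T_f ≈ 36.4 °C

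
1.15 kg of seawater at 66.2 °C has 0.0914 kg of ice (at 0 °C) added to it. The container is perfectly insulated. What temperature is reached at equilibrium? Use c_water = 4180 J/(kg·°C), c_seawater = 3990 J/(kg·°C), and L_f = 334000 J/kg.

T_f ≈ 55.0 °C

Heat gained plus heat lost sum to zero:
melt ice: 0.0914·334000 = 30528; warm the meltwater: 382.05 T; seawater cools: 1.15·3990·(T − 66.2) = 4588.5(T − 66.2)
4970.6 T = 303759 − 30528 = 273231
T ≈ 54.97 °C — above 0 °C, consistent with complete melting.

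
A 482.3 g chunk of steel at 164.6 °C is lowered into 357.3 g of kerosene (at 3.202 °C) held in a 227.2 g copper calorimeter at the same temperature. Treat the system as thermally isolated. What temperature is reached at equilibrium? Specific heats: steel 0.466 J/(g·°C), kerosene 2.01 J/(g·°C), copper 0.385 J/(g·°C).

T_f ≈ 38.4 °C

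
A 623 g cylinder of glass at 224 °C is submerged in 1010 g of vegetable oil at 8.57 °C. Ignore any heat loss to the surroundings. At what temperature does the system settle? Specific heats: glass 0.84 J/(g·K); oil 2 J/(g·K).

T_f ≈ 52.9 °C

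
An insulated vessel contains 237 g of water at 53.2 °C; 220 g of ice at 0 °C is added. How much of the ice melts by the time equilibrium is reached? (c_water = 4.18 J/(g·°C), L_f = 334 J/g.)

m_melted ≈ 158 g

Heat available from the water dropping to 0 °C: 237·4.18·53.2 = 52703 J.
To melt every bit of ice: 220·334 = 73480 J.
That's not enough to melt it all — equilibrium is at 0 °C with ice remaining.
m_melt = 52703 / L_f = 157.8 g.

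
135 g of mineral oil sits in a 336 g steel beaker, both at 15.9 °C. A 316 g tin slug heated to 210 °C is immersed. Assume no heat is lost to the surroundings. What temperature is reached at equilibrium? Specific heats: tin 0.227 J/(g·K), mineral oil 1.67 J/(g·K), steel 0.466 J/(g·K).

T_f ≈ 46.6 °C

Energy conservation, ΣQ = 0:
316*0.227*(T − 210) + 135*1.67*(T − 15.9) + 336*0.466*(T − 15.9) = 0
71.73(T − 210) + 225.45(T − 15.9) + 156.58(T − 15.9) = 0
(71.73 + 225.45 + 156.58) T = 71.73*210 + 225.45*15.9 + 156.58*15.9
T = 21138 / 453.76 = 46.6 °C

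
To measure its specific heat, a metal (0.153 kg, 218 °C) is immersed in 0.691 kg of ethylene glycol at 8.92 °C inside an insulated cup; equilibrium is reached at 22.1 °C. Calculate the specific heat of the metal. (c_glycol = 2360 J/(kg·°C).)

c ≈ 717 J/(kg·°C)

Conservation of energy gives ΣQ = 0:
0.153·c·(22.1 − 218) + 0.691·2360·(22.1 − 8.92) = 0
-29.97 c = -21493
c = -21493/-29.97 ≈ 717.1 J/(kg·°C)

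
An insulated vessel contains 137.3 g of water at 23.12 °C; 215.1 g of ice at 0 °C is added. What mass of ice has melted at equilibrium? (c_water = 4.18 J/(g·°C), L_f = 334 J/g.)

m_melted ≈ 39.7 g

Water can give up m c ΔT = 137.3·4.18·23.12 = 13269 J before reaching 0 °C.
To melt every bit of ice: 215.1·334 = 71843 J.
13269 J < 71843 J, so only part of the ice melts and the system sits at 0 °C.
Mass melted = 13269/334 ≈ 39.73 g.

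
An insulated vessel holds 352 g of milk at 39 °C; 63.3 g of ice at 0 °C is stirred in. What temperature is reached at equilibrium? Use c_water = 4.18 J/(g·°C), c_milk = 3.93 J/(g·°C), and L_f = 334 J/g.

T_f ≈ 19.9 °C

Conservation of energy gives ΣQ = 0:
melt ice: 63.3×334 = 21142; meltwater 0→T: 63.3×4.18×T = 264.59 T; milk: 1383.4(T − 39)
1648 T = 53951 − 21142 = 32809
T ≈ 19.91 °C. Since T > 0 °C, the all-ice-melts assumption holds.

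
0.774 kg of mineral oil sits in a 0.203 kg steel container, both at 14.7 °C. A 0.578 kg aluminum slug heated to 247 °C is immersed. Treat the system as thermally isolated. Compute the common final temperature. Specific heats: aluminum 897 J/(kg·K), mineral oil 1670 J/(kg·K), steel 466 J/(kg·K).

T_f is the heat-capacity-weighted average of the initial temperatures:
T_f = (518.47×247 + 1292.6×14.7 + 94.6×14.7) / (518.47 + 1292.6 + 94.6)
    = 148453 / 1905.6 ≈ 77.90 °C

T_f ≈ 77.9 °C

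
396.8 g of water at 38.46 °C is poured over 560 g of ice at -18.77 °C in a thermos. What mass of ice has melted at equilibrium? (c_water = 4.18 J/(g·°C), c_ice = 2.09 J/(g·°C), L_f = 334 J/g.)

m_melted ≈ 125 g

Heat available from the water dropping to 0 °C: 396.8·4.18·38.46 = 63791 J.
Of that, 560·2.09·18.77 = 21968 J goes to bring the ice to 0 °C, leaving 41822 J.
Melting all 560 g of ice would need 560·334 = 187040 J.
41822 J < 187040 J, so only part of the ice melts and the system sits at 0 °C.
m_melt = 41822 / L_f = 125.2 g.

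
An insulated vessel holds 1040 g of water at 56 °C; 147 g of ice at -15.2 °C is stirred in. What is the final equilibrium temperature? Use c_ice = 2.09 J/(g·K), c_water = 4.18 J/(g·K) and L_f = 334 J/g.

Let T be the final temperature. ΣQ_i = 0:
warm ice to 0 °C: 147·2.09·(0 − (-15.2)) = 4669.9; melt ice: 147·334 = 49098; meltwater 0→T: 147·4.18·T = 614.46 T; water cools: 1040·4.18·(T − 56) = 4347.2(T − 56)
4961.7 T = 243443 − 53768 = 189675
T ≈ 38.23 °C — above 0 °C, consistent with complete melting.

T_f ≈ 38.2 °C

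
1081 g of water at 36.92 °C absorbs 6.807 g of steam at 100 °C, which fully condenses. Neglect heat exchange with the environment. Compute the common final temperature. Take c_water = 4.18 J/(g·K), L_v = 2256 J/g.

Setting the total heat transfer to zero:
steam→water at 100 °C releases m L_v = 6.807·2256 = 15357; condensed water 100 °C→T: 28.45(T − 100); water warms: 1081·4.18·(T − 36.92) = 4518.6(T − 36.92)
4547 T = 15357 + 2845.3 + 166826 = 185028
T ≈ 40.69 °C, under the boiling point, so the assumption holds.

T_f ≈ 40.7 °C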